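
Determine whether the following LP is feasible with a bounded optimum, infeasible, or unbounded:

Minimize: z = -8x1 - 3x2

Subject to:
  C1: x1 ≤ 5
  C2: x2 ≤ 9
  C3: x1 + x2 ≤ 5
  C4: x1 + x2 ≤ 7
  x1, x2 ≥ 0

Feasible with a bounded optimal solution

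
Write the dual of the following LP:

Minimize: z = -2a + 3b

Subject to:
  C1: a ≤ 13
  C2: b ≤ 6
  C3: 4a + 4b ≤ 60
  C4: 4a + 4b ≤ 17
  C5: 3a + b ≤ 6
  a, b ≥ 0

Primal min cᵀx s.t. Ax ≤ b, x ≥ 0  →  Dual max −bᵀy s.t. Aᵀy ≥ −c, y ≥ 0.

Maximize: z = -13y1 - 6y2 - 60y3 - 17y4 - 6y5

Subject to:
  y1 + 4y3 + 4y4 + 3y5 ≥ 2
  y2 + 4y3 + 4y4 + y5 ≥ -3
  y1, y2, y3, y4, y5 ≥ 0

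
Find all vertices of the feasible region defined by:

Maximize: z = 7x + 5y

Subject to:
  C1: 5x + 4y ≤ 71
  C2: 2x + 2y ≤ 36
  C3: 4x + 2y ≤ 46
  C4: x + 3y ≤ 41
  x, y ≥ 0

(0, 0), (11.5, 0), (7, 9), (4.455, 12.18), (0, 13.67)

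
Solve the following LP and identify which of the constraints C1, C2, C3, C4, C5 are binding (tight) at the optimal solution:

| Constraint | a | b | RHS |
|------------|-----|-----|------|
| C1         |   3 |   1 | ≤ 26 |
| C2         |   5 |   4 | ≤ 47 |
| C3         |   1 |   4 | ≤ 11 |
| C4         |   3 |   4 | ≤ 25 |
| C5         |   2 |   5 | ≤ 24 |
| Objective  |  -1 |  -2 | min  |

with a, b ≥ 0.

At a = 7, b = 1, compute slack b - a·x for each constraint:
  C1: 26 − 22 = 4  (slack)
  C2: 47 − 39 = 8  (slack)
  C3: 11 − 11 = 0  (binding)
  C4: 25 − 25 = 0  (binding)
  C5: 24 − 19 = 5  (slack)

Optimal: a = 7, b = 1
Binding: C3, C4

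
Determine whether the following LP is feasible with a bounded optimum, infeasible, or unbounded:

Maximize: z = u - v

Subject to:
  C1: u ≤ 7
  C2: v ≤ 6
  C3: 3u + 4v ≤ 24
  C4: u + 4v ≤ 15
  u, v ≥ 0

Feasible with a bounded optimal solution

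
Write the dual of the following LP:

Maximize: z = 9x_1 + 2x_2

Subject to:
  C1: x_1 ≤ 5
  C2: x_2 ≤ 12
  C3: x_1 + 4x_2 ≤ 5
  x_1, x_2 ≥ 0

Primal max cᵀx s.t. Ax ≤ b, x ≥ 0  →  Dual min bᵀy s.t. Aᵀy ≥ c, y ≥ 0.

Minimize: z = 5y1 + 12y2 + 5y3

Subject to:
  y1 + y3 ≥ 9
  y2 + 4y3 ≥ 2
  y1, y2, y3 ≥ 0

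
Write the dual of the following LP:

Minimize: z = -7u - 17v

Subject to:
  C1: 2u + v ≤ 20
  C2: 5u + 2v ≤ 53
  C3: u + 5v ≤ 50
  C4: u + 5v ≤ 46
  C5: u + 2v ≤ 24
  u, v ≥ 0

Primal min cᵀx s.t. Ax ≤ b, x ≥ 0  →  Dual max −bᵀy s.t. Aᵀy ≥ −c, y ≥ 0.

Maximize: z = -20y1 - 53y2 - 50y3 - 46y4 - 24y5

Subject to:
  2y1 + 5y2 + y3 + y4 + y5 ≥ 7
  y1 + 2y2 + 5y3 + 5y4 + 2y5 ≥ 17
  y1, y2, y3, y4, y5 ≥ 0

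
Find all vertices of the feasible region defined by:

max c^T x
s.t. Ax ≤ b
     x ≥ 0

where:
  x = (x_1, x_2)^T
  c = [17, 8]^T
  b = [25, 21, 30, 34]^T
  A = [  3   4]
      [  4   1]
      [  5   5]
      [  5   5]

(0, 0), (5.25, 0), (5, 1), (0, 6)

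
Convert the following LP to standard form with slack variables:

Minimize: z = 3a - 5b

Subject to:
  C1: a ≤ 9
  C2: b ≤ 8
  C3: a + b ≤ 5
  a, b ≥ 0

min z = 3a - 5b

s.t.
  a + s1 = 9
  b + s2 = 8
  a + b + s3 = 5
  a, b, s1, s2, s3 ≥ 0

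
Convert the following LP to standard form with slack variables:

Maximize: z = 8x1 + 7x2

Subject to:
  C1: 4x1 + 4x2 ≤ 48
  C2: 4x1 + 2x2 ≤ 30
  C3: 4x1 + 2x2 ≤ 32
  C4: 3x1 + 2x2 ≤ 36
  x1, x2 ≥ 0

max z = 8x1 + 7x2

s.t.
  4x1 + 4x2 + s1 = 48
  4x1 + 2x2 + s2 = 30
  4x1 + 2x2 + s3 = 32
  3x1 + 2x2 + s4 = 36
  x1, x2, s1, s2, s3, s4 ≥ 0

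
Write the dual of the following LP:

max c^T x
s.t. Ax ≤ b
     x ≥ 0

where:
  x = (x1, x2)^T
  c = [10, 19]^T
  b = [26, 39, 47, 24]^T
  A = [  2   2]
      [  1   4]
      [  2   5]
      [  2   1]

Primal max cᵀx s.t. Ax ≤ b, x ≥ 0  →  Dual min bᵀy s.t. Aᵀy ≥ c, y ≥ 0.

Minimize: z = 26y1 + 39y2 + 47y3 + 24y4

Subject to:
  2y1 + y2 + 2y3 + 2y4 ≥ 10
  2y1 + 4y2 + 5y3 + y4 ≥ 19
  y1, y2, y3, y4 ≥ 0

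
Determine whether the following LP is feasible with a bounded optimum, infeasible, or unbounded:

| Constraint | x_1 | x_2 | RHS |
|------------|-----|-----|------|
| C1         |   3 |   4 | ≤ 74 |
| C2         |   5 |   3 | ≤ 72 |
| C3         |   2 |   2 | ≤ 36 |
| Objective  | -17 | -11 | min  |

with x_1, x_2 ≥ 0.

Feasible with a bounded optimal solution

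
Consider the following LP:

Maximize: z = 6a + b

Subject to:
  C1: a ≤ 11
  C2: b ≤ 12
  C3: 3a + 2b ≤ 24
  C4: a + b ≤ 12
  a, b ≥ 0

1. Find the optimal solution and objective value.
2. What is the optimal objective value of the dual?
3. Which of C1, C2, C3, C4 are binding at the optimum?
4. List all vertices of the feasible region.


1. a = 8, b = 0, z = 48
2. 48
3. C3
4. (0, 0), (8, 0), (0, 12)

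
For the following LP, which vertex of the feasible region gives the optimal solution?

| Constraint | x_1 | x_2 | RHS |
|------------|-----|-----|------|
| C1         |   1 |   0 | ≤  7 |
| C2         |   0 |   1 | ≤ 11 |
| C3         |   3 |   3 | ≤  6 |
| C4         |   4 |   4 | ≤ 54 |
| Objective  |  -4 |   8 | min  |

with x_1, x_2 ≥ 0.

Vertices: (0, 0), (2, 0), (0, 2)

Evaluate the objective at each vertex of the feasible region:
  z(0, 0) = 0
  z(2, 0) = -8  ←
  z(0, 2) = 16
The minimum is at x_1 = 2, x_2 = 0.

(2, 0)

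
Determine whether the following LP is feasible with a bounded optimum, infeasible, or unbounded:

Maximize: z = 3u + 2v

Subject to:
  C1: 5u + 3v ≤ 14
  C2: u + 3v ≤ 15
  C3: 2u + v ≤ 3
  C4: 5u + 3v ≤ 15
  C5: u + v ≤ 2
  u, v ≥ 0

Feasible with a bounded optimal solution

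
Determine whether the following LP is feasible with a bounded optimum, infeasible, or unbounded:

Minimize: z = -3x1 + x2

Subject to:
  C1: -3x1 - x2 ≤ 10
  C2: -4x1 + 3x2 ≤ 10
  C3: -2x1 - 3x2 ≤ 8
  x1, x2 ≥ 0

Unbounded (objective can decrease without bound)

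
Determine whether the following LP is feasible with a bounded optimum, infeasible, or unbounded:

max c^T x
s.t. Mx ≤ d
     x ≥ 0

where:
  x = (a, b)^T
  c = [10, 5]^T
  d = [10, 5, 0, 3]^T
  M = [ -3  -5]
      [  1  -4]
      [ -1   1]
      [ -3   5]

Unbounded (objective can increase without bound)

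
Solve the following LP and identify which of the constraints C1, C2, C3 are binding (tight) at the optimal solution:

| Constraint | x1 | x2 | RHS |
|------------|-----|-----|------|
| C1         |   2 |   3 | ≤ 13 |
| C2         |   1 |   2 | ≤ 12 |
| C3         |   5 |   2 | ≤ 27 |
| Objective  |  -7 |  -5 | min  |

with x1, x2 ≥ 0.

At x1 = 5, x2 = 1, compute slack b - a·x for each constraint:
  C1: 13 − 13 = 0  (binding)
  C2: 12 − 7 = 5  (slack)
  C3: 27 − 27 = 0  (binding)

Optimal: x1 = 5, x2 = 1
Binding: C1, C3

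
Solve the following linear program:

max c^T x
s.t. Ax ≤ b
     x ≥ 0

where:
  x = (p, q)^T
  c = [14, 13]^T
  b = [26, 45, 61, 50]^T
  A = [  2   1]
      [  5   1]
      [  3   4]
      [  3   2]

Evaluate the objective at each vertex of the feasible region:
  z(0, 0) = 0
  z(9, 0) = 126
  z(7, 10) = 228  ←
  z(0, 15.25) = 198.2
The maximum is at p = 7, q = 10.

p = 7, q = 10, z = 228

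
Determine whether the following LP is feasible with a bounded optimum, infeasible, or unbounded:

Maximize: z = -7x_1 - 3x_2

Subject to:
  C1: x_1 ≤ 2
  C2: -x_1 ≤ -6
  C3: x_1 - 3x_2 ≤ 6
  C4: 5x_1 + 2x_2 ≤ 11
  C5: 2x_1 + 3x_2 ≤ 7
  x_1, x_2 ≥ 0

Infeasible (no feasible solution exists)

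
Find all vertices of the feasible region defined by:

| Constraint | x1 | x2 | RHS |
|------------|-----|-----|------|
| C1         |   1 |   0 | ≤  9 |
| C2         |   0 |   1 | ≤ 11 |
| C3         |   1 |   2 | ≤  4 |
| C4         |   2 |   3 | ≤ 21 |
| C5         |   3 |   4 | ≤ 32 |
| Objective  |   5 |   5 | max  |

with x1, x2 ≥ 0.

(0, 0), (4, 0), (0, 2)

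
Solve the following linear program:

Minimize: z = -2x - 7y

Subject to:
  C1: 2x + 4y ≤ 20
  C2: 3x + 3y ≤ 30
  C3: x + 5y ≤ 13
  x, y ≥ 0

Evaluate the objective at each vertex of the feasible region:
  z(0, 0) = 0
  z(10, 0) = -20
  z(8, 1) = -23  ←
  z(0, 2.6) = -18.2
The minimum is at x = 8, y = 1.

x = 8, y = 1, z = -23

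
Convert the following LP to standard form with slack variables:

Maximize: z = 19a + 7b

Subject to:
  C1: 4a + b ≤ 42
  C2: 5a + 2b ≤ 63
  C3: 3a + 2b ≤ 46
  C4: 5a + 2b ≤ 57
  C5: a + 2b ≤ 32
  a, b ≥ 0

max z = 19a + 7b

s.t.
  4a + b + s1 = 42
  5a + 2b + s2 = 63
  3a + 2b + s3 = 46
  5a + 2b + s4 = 57
  a + 2b + s5 = 32
  a, b, s1, s2, s3, s4, s5 ≥ 0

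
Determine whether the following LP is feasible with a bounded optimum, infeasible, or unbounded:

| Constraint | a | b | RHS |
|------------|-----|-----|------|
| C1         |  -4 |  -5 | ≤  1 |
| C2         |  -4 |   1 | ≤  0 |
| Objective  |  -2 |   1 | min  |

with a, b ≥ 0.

Unbounded (objective can decrease without bound)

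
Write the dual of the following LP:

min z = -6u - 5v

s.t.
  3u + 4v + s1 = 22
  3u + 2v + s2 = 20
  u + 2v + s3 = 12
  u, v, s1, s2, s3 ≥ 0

Primal min cᵀx s.t. Ax ≤ b, x ≥ 0  →  Dual max −bᵀy s.t. Aᵀy ≥ −c, y ≥ 0.

Maximize: z = -22y1 - 20y2 - 12y3

Subject to:
  3y1 + 3y2 + y3 ≥ 6
  4y1 + 2y2 + 2y3 ≥ 5
  y1, y2, y3 ≥ 0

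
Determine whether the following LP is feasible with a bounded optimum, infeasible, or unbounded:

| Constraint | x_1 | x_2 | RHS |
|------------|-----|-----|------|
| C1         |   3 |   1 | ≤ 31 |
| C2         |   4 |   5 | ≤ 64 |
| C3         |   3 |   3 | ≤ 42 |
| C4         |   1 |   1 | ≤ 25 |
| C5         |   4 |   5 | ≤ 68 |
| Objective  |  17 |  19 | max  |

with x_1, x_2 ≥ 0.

Feasible with a bounded optimal solution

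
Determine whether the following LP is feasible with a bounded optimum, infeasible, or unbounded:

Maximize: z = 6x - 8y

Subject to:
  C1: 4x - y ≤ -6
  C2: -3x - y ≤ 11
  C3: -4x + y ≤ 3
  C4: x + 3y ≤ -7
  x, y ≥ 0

Infeasible (no feasible solution exists)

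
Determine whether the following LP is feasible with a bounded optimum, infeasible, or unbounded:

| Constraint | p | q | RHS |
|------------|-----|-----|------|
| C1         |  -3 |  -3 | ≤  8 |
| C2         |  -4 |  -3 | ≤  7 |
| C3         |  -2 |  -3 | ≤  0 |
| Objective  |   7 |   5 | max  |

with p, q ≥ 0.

Unbounded (objective can increase without bound)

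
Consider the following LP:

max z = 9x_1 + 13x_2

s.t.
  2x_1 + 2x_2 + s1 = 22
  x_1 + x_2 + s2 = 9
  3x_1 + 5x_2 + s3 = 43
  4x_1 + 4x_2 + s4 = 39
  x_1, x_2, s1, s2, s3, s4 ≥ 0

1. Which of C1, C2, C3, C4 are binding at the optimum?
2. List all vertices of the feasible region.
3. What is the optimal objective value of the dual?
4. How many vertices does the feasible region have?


1. C2, C3
2. (0, 0), (9, 0), (1, 8), (0, 8.6)
3. 113
4. 4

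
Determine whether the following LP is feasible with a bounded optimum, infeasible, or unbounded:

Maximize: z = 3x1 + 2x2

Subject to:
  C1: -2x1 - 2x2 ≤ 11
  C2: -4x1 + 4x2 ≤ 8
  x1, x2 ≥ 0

Unbounded (objective can increase without bound)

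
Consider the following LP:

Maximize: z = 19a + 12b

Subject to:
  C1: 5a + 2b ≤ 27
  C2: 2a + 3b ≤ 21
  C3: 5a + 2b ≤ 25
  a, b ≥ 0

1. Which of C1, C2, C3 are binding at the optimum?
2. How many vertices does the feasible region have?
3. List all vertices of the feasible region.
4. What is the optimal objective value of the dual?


1. C2, C3
2. 4
3. (0, 0), (5, 0), (3, 5), (0, 7)
4. 117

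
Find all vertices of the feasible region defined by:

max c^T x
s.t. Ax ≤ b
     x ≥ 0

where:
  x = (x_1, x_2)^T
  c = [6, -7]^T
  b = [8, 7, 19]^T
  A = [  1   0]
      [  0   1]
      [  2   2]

(0, 0), (8, 0), (8, 1.5), (2.5, 7), (0, 7)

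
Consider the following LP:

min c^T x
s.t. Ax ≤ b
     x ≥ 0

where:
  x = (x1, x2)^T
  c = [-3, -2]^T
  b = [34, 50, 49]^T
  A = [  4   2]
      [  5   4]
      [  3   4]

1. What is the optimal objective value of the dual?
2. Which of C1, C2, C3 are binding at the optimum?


1. -28
2. C1, C2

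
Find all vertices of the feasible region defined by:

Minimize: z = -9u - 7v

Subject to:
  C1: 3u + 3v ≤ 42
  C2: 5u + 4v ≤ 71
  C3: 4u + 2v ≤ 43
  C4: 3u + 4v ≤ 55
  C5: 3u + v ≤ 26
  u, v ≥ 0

(0, 0), (8.667, 0), (6, 8), (1, 13), (0, 13.75)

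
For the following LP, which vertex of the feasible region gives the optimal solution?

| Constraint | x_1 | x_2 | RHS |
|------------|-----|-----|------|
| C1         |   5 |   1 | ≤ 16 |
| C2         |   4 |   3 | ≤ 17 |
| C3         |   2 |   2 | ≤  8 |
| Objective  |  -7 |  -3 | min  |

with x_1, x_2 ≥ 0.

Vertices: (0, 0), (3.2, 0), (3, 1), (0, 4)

Evaluate the objective at each vertex of the feasible region:
  z(0, 0) = 0
  z(3.2, 0) = -22.4
  z(3, 1) = -24  ←
  z(0, 4) = -12
The minimum is at x_1 = 3, x_2 = 1.

(3, 1)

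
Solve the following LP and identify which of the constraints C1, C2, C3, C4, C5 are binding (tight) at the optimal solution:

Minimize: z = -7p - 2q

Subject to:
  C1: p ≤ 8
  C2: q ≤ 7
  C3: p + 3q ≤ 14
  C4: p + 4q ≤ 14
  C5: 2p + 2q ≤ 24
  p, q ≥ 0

At p = 8, q = 1.5, compute slack b - a·x for each constraint:
  C1: 8 − 8 = 0  (binding)
  C2: 7 − 1.5 = 5.5  (slack)
  C3: 14 − 12.5 = 1.5  (slack)
  C4: 14 − 14 = 0  (binding)
  C5: 24 − 19 = 5  (slack)

Optimal: p = 8, q = 1.5
Binding: C1, C4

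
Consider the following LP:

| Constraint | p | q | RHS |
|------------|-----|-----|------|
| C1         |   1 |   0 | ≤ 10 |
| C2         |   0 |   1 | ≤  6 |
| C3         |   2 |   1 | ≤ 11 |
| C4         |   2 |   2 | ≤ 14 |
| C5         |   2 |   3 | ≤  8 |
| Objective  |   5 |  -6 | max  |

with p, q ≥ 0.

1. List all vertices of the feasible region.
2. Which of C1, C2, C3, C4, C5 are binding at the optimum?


1. (0, 0), (4, 0), (0, 2.667)
2. C5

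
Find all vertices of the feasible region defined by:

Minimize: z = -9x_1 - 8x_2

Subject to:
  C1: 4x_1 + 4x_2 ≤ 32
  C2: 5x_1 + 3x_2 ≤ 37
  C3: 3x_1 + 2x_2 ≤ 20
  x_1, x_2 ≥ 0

(0, 0), (6.667, 0), (4, 4), (0, 8)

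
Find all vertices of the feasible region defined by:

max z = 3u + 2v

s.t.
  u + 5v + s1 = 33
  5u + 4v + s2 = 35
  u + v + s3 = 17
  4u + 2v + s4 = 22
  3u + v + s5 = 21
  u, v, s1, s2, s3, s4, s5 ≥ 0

(0, 0), (5.5, 0), (3, 5), (2.048, 6.19), (0, 6.6)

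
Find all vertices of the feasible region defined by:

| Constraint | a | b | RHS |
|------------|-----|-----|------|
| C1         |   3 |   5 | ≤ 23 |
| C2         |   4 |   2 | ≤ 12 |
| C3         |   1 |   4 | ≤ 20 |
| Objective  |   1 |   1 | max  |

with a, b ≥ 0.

(0, 0), (3, 0), (1, 4), (0, 4.6)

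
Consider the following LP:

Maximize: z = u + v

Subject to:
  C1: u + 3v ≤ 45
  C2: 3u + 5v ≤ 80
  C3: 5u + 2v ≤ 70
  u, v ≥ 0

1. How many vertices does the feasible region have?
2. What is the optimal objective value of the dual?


1. 5
2. 20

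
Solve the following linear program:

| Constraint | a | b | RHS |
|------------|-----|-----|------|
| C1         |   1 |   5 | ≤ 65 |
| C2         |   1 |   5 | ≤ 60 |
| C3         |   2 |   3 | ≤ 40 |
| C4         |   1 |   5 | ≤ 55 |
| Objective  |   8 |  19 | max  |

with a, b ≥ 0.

Evaluate the objective at each vertex of the feasible region:
  z(0, 0) = 0
  z(20, 0) = 160
  z(5, 10) = 230  ←
  z(0, 11) = 209
The maximum is at a = 5, b = 10.

a = 5, b = 10, z = 230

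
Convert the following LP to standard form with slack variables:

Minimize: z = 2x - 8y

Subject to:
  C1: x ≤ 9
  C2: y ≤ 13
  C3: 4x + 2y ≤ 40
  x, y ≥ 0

min z = 2x - 8y

s.t.
  x + s1 = 9
  y + s2 = 13
  4x + 2y + s3 = 40
  x, y, s1, s2, s3 ≥ 0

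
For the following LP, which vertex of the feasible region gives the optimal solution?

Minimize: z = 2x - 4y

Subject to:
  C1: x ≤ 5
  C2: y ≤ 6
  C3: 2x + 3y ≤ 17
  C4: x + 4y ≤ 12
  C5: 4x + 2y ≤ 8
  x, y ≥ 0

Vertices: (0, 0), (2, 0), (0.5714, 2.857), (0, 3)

Evaluate the objective at each vertex of the feasible region:
  z(0, 0) = 0
  z(2, 0) = 4
  z(0.5714, 2.857) = -10.29
  z(0, 3) = -12  ←
The minimum is at x = 0, y = 3.

(0, 3)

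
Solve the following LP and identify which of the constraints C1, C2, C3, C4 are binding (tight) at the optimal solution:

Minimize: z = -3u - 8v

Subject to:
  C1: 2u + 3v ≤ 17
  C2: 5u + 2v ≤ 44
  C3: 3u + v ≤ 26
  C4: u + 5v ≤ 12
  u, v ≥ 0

At u = 7, v = 1, compute slack b - a·x for each constraint:
  C1: 17 − 17 = 0  (binding)
  C2: 44 − 37 = 7  (slack)
  C3: 26 − 22 = 4  (slack)
  C4: 12 − 12 = 0  (binding)

Optimal: u = 7, v = 1
Binding: C1, C4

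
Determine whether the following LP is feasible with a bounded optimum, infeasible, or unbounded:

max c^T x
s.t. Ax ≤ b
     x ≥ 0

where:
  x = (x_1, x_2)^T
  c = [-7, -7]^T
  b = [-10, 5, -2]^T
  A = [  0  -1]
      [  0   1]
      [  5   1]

Infeasible (no feasible solution exists)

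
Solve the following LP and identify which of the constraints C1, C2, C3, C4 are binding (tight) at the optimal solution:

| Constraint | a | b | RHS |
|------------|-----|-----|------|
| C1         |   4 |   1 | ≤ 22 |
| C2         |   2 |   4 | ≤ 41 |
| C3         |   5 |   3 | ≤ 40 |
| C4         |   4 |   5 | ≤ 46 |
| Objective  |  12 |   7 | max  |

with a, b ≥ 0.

At a = 4, b = 6, compute slack b - a·x for each constraint:
  C1: 22 − 22 = 0  (binding)
  C2: 41 − 32 = 9  (slack)
  C3: 40 − 38 = 2  (slack)
  C4: 46 − 46 = 0  (binding)

Optimal: a = 4, b = 6
Binding: C1, C4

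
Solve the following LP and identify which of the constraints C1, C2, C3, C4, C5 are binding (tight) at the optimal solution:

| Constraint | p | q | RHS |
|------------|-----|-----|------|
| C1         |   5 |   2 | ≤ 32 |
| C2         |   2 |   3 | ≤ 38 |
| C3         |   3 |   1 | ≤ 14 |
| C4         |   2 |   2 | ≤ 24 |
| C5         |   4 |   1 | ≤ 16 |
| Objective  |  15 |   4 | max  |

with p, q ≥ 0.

At p = 2, q = 8, compute slack b - a·x for each constraint:
  C1: 32 − 26 = 6  (slack)
  C2: 38 − 28 = 10  (slack)
  C3: 14 − 14 = 0  (binding)
  C4: 24 − 20 = 4  (slack)
  C5: 16 − 16 = 0  (binding)

Optimal: p = 2, q = 8
Binding: C3, C5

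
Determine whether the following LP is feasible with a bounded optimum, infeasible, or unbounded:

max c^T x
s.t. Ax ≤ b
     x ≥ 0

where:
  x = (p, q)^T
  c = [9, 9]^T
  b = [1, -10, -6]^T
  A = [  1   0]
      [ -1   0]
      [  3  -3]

Infeasible (no feasible solution exists)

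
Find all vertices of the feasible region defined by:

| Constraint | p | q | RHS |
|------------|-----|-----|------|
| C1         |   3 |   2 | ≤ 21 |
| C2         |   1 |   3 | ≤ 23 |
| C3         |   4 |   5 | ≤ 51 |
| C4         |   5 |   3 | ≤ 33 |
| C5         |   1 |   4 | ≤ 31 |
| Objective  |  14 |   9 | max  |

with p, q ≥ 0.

(0, 0), (6.6, 0), (3, 6), (2.429, 6.857), (0, 7.667)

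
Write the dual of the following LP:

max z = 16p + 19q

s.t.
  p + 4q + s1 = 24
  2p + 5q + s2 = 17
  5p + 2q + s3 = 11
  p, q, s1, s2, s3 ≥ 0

Primal max cᵀx s.t. Ax ≤ b, x ≥ 0  →  Dual min bᵀy s.t. Aᵀy ≥ c, y ≥ 0.

Minimize: z = 24y1 + 17y2 + 11y3

Subject to:
  y1 + 2y2 + 5y3 ≥ 16
  4y1 + 5y2 + 2y3 ≥ 19
  y1, y2, y3 ≥ 0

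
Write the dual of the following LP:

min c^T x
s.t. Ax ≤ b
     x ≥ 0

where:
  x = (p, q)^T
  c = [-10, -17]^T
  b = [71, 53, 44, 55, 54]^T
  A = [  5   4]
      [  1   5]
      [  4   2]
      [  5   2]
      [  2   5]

Primal min cᵀx s.t. Ax ≤ b, x ≥ 0  →  Dual max −bᵀy s.t. Aᵀy ≥ −c, y ≥ 0.

Maximize: z = -71y1 - 53y2 - 44y3 - 55y4 - 54y5

Subject to:
  5y1 + y2 + 4y3 + 5y4 + 2y5 ≥ 10
  4y1 + 5y2 + 2y3 + 2y4 + 5y5 ≥ 17
  y1, y2, y3, y4, y5 ≥ 0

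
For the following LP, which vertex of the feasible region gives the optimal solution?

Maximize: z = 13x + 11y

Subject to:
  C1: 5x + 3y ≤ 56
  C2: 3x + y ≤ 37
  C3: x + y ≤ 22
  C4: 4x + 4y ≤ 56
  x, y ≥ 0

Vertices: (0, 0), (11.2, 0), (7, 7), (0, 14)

Evaluate the objective at each vertex of the feasible region:
  z(0, 0) = 0
  z(11.2, 0) = 145.6
  z(7, 7) = 168  ←
  z(0, 14) = 154
The maximum is at x = 7, y = 7.

(7, 7)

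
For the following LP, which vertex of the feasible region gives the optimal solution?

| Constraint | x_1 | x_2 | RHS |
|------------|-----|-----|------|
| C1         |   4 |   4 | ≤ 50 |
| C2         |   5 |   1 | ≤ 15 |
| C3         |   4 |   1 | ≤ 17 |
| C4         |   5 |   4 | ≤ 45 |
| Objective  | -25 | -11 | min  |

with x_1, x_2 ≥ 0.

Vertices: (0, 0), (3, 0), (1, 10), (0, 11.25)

Evaluate the objective at each vertex of the feasible region:
  z(0, 0) = 0
  z(3, 0) = -75
  z(1, 10) = -135  ←
  z(0, 11.25) = -123.8
The minimum is at x_1 = 1, x_2 = 10.

(1, 10)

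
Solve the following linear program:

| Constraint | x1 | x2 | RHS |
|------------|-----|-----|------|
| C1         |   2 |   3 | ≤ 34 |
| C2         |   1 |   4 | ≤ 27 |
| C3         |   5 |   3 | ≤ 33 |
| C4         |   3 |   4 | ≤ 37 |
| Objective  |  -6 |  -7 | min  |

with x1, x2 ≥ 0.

Evaluate the objective at each vertex of the feasible region:
  z(0, 0) = 0
  z(6.6, 0) = -39.6
  z(3, 6) = -60  ←
  z(0, 6.75) = -47.25
The minimum is at x1 = 3, x2 = 6.

x1 = 3, x2 = 6, z = -60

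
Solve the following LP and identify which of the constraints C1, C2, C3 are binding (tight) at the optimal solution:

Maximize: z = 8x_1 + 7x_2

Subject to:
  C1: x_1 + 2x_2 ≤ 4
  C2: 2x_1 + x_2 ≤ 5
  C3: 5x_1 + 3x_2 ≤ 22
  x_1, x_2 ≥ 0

At x_1 = 2, x_2 = 1, compute slack b - a·x for each constraint:
  C1: 4 − 4 = 0  (binding)
  C2: 5 − 5 = 0  (binding)
  C3: 22 − 13 = 9  (slack)

Optimal: x_1 = 2, x_2 = 1
Binding: C1, C2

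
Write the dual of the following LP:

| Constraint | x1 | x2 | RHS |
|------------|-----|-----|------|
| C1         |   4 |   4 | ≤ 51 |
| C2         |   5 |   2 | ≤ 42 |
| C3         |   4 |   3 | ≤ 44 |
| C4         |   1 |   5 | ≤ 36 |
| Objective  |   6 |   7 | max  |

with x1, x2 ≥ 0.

Primal max cᵀx s.t. Ax ≤ b, x ≥ 0  →  Dual min bᵀy s.t. Aᵀy ≥ c, y ≥ 0.

Minimize: z = 51y1 + 42y2 + 44y3 + 36y4

Subject to:
  4y1 + 5y2 + 4y3 + y4 ≥ 6
  4y1 + 2y2 + 3y3 + 5y4 ≥ 7
  y1, y2, y3, y4 ≥ 0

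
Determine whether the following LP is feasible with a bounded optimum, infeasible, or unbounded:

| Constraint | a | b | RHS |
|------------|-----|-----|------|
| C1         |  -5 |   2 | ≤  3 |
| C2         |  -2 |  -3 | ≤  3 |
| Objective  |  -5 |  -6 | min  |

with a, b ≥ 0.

Unbounded (objective can decrease without bound)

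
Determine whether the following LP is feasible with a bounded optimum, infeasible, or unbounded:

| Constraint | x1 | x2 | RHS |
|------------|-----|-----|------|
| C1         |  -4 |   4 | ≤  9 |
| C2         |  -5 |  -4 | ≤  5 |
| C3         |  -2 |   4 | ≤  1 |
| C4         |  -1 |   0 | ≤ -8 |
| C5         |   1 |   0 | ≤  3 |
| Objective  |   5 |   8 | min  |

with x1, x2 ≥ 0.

Infeasible (no feasible solution exists)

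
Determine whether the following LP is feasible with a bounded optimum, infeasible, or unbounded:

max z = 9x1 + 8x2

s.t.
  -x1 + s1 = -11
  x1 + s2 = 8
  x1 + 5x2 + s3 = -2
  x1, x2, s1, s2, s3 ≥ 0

Infeasible (no feasible solution exists)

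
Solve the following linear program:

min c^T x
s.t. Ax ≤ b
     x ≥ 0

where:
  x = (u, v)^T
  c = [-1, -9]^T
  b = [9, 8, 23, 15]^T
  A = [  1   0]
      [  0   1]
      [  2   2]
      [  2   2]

Evaluate the objective at each vertex of the feasible region:
  z(0, 0) = 0
  z(7.5, 0) = -7.5
  z(0, 7.5) = -67.5  ←
The minimum is at u = 0, v = 7.5.

u = 0, v = 7.5, z = -67.5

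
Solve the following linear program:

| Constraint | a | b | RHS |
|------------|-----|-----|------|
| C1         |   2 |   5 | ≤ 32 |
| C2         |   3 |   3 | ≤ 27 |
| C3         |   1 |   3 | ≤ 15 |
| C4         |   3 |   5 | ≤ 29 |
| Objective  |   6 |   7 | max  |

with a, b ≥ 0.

Evaluate the objective at each vertex of the feasible region:
  z(0, 0) = 0
  z(9, 0) = 54
  z(8, 1) = 55  ←
  z(3, 4) = 46
  z(0, 5) = 35
The maximum is at a = 8, b = 1.

a = 8, b = 1, z = 55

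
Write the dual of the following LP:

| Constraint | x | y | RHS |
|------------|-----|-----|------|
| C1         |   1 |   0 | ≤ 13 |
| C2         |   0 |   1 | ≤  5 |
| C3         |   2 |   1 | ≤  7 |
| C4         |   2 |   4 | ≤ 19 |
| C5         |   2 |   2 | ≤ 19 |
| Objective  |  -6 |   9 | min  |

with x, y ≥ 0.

Primal min cᵀx s.t. Ax ≤ b, x ≥ 0  →  Dual max −bᵀy s.t. Aᵀy ≥ −c, y ≥ 0.

Maximize: z = -13y1 - 5y2 - 7y3 - 19y4 - 19y5

Subject to:
  y1 + 2y3 + 2y4 + 2y5 ≥ 6
  y2 + y3 + 4y4 + 2y5 ≥ -9
  y1, y2, y3, y4, y5 ≥ 0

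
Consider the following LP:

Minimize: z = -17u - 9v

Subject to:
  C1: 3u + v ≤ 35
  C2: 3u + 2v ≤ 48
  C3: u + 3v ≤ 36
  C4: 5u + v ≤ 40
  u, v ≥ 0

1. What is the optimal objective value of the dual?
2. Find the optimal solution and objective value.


1. -192
2. u = 6, v = 10, z = -192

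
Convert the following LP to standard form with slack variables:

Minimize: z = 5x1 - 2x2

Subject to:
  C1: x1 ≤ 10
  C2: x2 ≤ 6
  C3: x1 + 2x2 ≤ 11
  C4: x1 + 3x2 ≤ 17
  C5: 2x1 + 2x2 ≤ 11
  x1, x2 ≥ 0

min z = 5x1 - 2x2

s.t.
  x1 + s1 = 10
  x2 + s2 = 6
  x1 + 2x2 + s3 = 11
  x1 + 3x2 + s4 = 17
  2x1 + 2x2 + s5 = 11
  x1, x2, s1, s2, s3, s4, s5 ≥ 0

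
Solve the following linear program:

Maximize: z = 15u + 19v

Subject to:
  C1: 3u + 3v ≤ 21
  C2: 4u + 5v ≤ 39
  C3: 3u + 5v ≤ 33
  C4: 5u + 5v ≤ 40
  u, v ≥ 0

Evaluate the objective at each vertex of the feasible region:
  z(0, 0) = 0
  z(7, 0) = 105
  z(1, 6) = 129  ←
  z(0, 6.6) = 125.4
The maximum is at u = 1, v = 6.

u = 1, v = 6, z = 129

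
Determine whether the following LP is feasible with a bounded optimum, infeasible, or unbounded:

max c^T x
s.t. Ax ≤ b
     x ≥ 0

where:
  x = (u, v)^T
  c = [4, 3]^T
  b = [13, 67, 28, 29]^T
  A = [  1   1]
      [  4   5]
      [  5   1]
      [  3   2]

Feasible with a bounded optimal solution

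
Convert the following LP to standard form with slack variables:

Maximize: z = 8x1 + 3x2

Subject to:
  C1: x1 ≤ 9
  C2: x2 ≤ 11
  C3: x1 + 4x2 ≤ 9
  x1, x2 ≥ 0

max z = 8x1 + 3x2

s.t.
  x1 + s1 = 9
  x2 + s2 = 11
  x1 + 4x2 + s3 = 9
  x1, x2, s1, s2, s3 ≥ 0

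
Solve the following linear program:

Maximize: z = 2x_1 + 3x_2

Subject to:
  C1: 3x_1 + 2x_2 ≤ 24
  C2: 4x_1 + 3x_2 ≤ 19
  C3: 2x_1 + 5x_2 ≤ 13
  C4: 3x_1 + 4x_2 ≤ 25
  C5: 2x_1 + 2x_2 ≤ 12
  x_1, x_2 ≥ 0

Evaluate the objective at each vertex of the feasible region:
  z(0, 0) = 0
  z(4.75, 0) = 9.5
  z(4, 1) = 11  ←
  z(0, 2.6) = 7.8
The maximum is at x_1 = 4, x_2 = 1.

x_1 = 4, x_2 = 1, z = 11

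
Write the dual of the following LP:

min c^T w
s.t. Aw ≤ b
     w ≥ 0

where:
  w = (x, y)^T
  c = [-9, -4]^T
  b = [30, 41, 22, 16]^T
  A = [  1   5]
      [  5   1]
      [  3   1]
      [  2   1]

Primal min cᵀx s.t. Ax ≤ b, x ≥ 0  →  Dual max −bᵀy s.t. Aᵀy ≥ −c, y ≥ 0.

Maximize: z = -30y1 - 41y2 - 22y3 - 16y4

Subject to:
  y1 + 5y2 + 3y3 + 2y4 ≥ 9
  5y1 + y2 + y3 + y4 ≥ 4
  y1, y2, y3, y4 ≥ 0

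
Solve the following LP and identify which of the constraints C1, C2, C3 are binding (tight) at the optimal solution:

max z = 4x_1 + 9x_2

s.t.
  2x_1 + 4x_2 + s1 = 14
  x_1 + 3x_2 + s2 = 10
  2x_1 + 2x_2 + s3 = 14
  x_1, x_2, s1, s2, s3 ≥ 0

At x_1 = 1, x_2 = 3, compute slack b - a·x for each constraint:
  C1: 14 − 14 = 0  (binding)
  C2: 10 − 10 = 0  (binding)
  C3: 14 − 8 = 6  (slack)

Optimal: x_1 = 1, x_2 = 3
Binding: C1, C2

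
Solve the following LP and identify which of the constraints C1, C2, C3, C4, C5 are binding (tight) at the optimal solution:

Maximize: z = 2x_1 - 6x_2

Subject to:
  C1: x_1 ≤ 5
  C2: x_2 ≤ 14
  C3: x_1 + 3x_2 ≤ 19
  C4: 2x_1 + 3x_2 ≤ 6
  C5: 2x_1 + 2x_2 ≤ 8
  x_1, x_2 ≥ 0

At x_1 = 3, x_2 = 0, compute slack b - a·x for each constraint:
  C1: 5 − 3 = 2  (slack)
  C2: 14 − 0 = 14  (slack)
  C3: 19 − 3 = 16  (slack)
  C4: 6 − 6 = 0  (binding)
  C5: 8 − 6 = 2  (slack)

Optimal: x_1 = 3, x_2 = 0
Binding: C4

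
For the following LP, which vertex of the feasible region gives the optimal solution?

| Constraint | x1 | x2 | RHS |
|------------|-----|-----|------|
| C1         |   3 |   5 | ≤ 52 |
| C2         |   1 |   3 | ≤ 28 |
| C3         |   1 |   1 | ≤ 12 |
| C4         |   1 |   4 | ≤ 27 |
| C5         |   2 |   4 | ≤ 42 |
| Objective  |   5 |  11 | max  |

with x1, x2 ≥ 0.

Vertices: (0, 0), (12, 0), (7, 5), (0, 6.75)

Evaluate the objective at each vertex of the feasible region:
  z(0, 0) = 0
  z(12, 0) = 60
  z(7, 5) = 90  ←
  z(0, 6.75) = 74.25
The maximum is at x1 = 7, x2 = 5.

(7, 5)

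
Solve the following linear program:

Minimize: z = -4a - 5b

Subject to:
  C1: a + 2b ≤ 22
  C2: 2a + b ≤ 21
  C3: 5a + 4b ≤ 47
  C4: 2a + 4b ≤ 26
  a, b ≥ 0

Evaluate the objective at each vertex of the feasible region:
  z(0, 0) = 0
  z(9.4, 0) = -37.6
  z(7, 3) = -43  ←
  z(0, 6.5) = -32.5
The minimum is at a = 7, b = 3.

a = 7, b = 3, z = -43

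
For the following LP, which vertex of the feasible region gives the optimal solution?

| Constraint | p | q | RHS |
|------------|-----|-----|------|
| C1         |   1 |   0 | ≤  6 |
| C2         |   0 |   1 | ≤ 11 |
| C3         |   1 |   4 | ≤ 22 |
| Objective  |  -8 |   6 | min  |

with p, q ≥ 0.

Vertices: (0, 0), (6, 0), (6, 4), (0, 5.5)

Evaluate the objective at each vertex of the feasible region:
  z(0, 0) = 0
  z(6, 0) = -48  ←
  z(6, 4) = -24
  z(0, 5.5) = 33
The minimum is at p = 6, q = 0.

(6, 0)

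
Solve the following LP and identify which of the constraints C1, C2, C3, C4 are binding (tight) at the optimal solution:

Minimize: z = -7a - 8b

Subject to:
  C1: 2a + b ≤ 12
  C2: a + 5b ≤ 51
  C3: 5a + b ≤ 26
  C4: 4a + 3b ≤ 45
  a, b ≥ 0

At a = 1, b = 10, compute slack b - a·x for each constraint:
  C1: 12 − 12 = 0  (binding)
  C2: 51 − 51 = 0  (binding)
  C3: 26 − 15 = 11  (slack)
  C4: 45 − 34 = 11  (slack)

Optimal: a = 1, b = 10
Binding: C1, C2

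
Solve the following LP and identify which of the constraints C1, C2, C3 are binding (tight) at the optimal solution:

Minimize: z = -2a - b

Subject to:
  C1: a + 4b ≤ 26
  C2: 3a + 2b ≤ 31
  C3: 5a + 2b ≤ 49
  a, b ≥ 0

At a = 9, b = 2, compute slack b - a·x for each constraint:
  C1: 26 − 17 = 9  (slack)
  C2: 31 − 31 = 0  (binding)
  C3: 49 − 49 = 0  (binding)

Optimal: a = 9, b = 2
Binding: C2, C3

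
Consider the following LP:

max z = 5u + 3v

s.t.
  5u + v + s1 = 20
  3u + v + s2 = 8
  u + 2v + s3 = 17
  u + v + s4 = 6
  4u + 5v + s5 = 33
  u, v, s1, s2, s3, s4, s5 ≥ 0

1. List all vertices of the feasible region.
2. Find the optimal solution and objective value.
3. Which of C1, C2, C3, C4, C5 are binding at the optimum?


1. (0, 0), (2.667, 0), (1, 5), (0, 6)
2. u = 1, v = 5, z = 20
3. C2, C4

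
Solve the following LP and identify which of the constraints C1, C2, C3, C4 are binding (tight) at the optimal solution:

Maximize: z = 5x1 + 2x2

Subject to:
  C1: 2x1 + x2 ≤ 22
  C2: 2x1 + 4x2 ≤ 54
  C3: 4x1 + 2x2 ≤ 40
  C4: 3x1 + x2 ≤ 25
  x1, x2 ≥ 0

At x1 = 5, x2 = 10, compute slack b - a·x for each constraint:
  C1: 22 − 20 = 2  (slack)
  C2: 54 − 50 = 4  (slack)
  C3: 40 − 40 = 0  (binding)
  C4: 25 − 25 = 0  (binding)

Optimal: x1 = 5, x2 = 10
Binding: C3, C4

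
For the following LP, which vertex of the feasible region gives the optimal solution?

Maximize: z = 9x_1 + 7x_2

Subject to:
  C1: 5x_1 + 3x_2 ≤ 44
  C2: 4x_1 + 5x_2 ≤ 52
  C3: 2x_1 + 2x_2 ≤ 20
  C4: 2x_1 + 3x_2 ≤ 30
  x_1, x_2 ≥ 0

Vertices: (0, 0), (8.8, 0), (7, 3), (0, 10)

Evaluate the objective at each vertex of the feasible region:
  z(0, 0) = 0
  z(8.8, 0) = 79.2
  z(7, 3) = 84  ←
  z(0, 10) = 70
The maximum is at x_1 = 7, x_2 = 3.

(7, 3)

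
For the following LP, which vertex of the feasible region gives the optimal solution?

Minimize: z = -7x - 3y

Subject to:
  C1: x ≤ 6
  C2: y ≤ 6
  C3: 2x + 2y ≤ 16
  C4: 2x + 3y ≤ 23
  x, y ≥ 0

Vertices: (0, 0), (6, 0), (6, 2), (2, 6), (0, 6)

Evaluate the objective at each vertex of the feasible region:
  z(0, 0) = 0
  z(6, 0) = -42
  z(6, 2) = -48  ←
  z(2, 6) = -32
  z(0, 6) = -18
The minimum is at x = 6, y = 2.

(6, 2)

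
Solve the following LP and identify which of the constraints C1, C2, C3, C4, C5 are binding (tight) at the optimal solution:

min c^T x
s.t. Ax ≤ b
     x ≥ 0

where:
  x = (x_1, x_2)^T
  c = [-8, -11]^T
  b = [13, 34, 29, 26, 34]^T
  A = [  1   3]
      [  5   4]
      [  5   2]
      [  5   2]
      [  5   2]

At x_1 = 4, x_2 = 3, compute slack b - a·x for each constraint:
  C1: 13 − 13 = 0  (binding)
  C2: 34 − 32 = 2  (slack)
  C3: 29 − 26 = 3  (slack)
  C4: 26 − 26 = 0  (binding)
  C5: 34 − 26 = 8  (slack)

Optimal: x_1 = 4, x_2 = 3
Binding: C1, C4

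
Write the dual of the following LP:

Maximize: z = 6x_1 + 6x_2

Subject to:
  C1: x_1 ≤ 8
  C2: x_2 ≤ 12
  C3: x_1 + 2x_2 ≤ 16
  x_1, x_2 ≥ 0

Primal max cᵀx s.t. Ax ≤ b, x ≥ 0  →  Dual min bᵀy s.t. Aᵀy ≥ c, y ≥ 0.

Minimize: z = 8y1 + 12y2 + 16y3

Subject to:
  y1 + y3 ≥ 6
  y2 + 2y3 ≥ 6
  y1, y2, y3 ≥ 0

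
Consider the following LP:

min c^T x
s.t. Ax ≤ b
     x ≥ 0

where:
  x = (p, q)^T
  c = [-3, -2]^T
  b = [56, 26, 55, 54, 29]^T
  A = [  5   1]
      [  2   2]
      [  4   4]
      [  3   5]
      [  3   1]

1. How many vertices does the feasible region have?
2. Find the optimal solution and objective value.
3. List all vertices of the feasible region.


1. 5
2. p = 8, q = 5, z = -34
3. (0, 0), (9.667, 0), (8, 5), (5.5, 7.5), (0, 10.8)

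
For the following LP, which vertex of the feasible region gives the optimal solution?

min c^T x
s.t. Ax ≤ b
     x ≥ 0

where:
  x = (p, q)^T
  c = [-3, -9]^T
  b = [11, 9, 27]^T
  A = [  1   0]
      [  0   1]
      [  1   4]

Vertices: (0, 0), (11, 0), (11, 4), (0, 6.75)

Evaluate the objective at each vertex of the feasible region:
  z(0, 0) = 0
  z(11, 0) = -33
  z(11, 4) = -69  ←
  z(0, 6.75) = -60.75
The minimum is at p = 11, q = 4.

(11, 4)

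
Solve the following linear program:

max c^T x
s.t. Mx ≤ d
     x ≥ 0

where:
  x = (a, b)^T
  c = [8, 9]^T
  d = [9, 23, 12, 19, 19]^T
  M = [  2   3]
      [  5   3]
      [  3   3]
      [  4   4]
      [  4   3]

Evaluate the objective at each vertex of the feasible region:
  z(0, 0) = 0
  z(4, 0) = 32
  z(3, 1) = 33  ←
  z(0, 3) = 27
The maximum is at a = 3, b = 1.

a = 3, b = 1, z = 33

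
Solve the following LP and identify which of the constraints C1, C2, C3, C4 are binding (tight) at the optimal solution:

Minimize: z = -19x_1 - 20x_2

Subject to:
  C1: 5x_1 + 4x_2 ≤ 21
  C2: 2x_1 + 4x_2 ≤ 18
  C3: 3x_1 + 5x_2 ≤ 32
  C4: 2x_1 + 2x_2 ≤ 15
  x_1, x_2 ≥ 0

At x_1 = 1, x_2 = 4, compute slack b - a·x for each constraint:
  C1: 21 − 21 = 0  (binding)
  C2: 18 − 18 = 0  (binding)
  C3: 32 − 23 = 9  (slack)
  C4: 15 − 10 = 5  (slack)

Optimal: x_1 = 1, x_2 = 4
Binding: C1, C2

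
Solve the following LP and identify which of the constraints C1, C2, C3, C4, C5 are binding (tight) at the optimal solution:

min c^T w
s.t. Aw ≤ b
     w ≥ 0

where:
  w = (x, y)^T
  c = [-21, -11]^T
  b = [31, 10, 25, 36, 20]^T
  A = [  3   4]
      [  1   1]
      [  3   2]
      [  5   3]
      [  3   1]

At x = 6, y = 2, compute slack b - a·x for each constraint:
  C1: 31 − 26 = 5  (slack)
  C2: 10 − 8 = 2  (slack)
  C3: 25 − 22 = 3  (slack)
  C4: 36 − 36 = 0  (binding)
  C5: 20 − 20 = 0  (binding)

Optimal: x = 6, y = 2
Binding: C4, C5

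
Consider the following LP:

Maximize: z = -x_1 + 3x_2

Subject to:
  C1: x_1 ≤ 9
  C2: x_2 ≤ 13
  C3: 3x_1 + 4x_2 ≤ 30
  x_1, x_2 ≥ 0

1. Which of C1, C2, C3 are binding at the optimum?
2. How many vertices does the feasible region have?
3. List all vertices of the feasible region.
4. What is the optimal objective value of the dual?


1. C3
2. 4
3. (0, 0), (9, 0), (9, 0.75), (0, 7.5)
4. 22.5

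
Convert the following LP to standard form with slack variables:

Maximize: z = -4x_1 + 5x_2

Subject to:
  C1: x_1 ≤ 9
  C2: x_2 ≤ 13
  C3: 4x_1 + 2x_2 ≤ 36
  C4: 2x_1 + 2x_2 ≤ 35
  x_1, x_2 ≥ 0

max z = -4x_1 + 5x_2

s.t.
  x_1 + s1 = 9
  x_2 + s2 = 13
  4x_1 + 2x_2 + s3 = 36
  2x_1 + 2x_2 + s4 = 35
  x_1, x_2, s1, s2, s3, s4 ≥ 0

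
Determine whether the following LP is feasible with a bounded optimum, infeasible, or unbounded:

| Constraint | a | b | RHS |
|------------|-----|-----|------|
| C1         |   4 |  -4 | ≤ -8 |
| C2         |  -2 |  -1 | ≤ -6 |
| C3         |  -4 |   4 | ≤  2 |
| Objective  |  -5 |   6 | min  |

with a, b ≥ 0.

Infeasible (no feasible solution exists)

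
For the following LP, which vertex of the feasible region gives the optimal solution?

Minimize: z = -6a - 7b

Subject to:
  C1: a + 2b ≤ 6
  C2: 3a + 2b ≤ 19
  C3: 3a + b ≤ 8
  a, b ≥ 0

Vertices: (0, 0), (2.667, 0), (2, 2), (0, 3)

Evaluate the objective at each vertex of the feasible region:
  z(0, 0) = 0
  z(2.667, 0) = -16
  z(2, 2) = -26  ←
  z(0, 3) = -21
The minimum is at a = 2, b = 2.

(2, 2)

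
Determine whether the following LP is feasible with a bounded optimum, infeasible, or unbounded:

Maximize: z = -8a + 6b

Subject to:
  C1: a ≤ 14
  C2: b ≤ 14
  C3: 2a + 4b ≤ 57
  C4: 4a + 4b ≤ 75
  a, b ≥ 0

Feasible with a bounded optimal solution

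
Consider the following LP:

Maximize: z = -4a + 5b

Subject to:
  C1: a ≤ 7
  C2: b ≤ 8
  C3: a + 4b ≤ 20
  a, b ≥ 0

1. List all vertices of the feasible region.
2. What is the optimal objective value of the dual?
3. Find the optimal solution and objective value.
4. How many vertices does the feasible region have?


1. (0, 0), (7, 0), (7, 3.25), (0, 5)
2. 25
3. a = 0, b = 5, z = 25
4. 4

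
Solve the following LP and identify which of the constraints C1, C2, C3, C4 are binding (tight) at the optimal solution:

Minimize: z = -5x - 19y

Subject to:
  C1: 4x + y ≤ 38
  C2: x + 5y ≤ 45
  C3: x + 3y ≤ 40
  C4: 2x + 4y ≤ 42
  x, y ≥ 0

At x = 5, y = 8, compute slack b - a·x for each constraint:
  C1: 38 − 28 = 10  (slack)
  C2: 45 − 45 = 0  (binding)
  C3: 40 − 29 = 11  (slack)
  C4: 42 − 42 = 0  (binding)

Optimal: x = 5, y = 8
Binding: C2, C4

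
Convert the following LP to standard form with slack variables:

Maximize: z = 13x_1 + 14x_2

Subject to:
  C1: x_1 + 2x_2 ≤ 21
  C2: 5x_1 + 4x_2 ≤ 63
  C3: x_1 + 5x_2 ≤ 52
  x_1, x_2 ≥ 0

max z = 13x_1 + 14x_2

s.t.
  x_1 + 2x_2 + s1 = 21
  5x_1 + 4x_2 + s2 = 63
  x_1 + 5x_2 + s3 = 52
  x_1, x_2, s1, s2, s3 ≥ 0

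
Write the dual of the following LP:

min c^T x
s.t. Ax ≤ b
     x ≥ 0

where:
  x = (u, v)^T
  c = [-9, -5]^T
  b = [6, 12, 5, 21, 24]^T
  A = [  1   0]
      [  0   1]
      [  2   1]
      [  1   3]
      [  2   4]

Primal min cᵀx s.t. Ax ≤ b, x ≥ 0  →  Dual max −bᵀy s.t. Aᵀy ≥ −c, y ≥ 0.

Maximize: z = -6y1 - 12y2 - 5y3 - 21y4 - 24y5

Subject to:
  y1 + 2y3 + y4 + 2y5 ≥ 9
  y2 + y3 + 3y4 + 4y5 ≥ 5
  y1, y2, y3, y4, y5 ≥ 0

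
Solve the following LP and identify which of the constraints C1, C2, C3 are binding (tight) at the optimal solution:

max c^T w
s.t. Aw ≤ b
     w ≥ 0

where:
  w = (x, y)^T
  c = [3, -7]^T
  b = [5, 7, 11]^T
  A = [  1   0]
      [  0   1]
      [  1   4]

At x = 5, y = 0, compute slack b - a·x for each constraint:
  C1: 5 − 5 = 0  (binding)
  C2: 7 − 0 = 7  (slack)
  C3: 11 − 5 = 6  (slack)

Optimal: x = 5, y = 0
Binding: C1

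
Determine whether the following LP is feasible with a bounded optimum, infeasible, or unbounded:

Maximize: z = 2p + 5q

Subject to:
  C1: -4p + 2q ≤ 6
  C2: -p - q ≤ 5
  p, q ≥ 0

Unbounded (objective can increase without bound)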